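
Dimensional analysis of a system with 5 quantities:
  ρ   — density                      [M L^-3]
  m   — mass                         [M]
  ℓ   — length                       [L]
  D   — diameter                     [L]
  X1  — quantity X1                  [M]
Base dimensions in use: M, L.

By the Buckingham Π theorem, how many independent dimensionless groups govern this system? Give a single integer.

Dimensional matrix (M×L by ρ×m×ℓ×D×X1):
  M: [ 1  1  0  0  1]
  L: [-3  0  1  1  0]
RREF → pivots at {ρ,m} ⇒ r = 2
5 vars − rank 2 = 3 Π groups

3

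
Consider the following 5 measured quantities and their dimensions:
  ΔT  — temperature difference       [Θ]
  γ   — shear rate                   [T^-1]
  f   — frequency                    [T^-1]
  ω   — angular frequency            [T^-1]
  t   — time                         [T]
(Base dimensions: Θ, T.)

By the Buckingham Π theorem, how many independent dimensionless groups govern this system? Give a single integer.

Dimensional matrix (Θ×T by ΔT×γ×f×ω×t):
  Θ: [ 1  0  0  0  0]
  T: [ 0 -1 -1 -1  1]
RREF → pivots at {ΔT,γ} ⇒ r = 2
5 vars − rank 2 = 3 Π groups

3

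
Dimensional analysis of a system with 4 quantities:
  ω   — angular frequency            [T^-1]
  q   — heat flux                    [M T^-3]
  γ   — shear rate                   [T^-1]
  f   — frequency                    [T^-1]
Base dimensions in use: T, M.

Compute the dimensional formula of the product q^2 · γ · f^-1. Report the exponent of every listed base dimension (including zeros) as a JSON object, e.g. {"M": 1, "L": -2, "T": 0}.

Write exponents as rows T,M / cols ω,q,γ,f:
  T: [-1 -3 -1 -1]
  M: [ 0  1  0  0]
  [T]: (2)·-3+(1)·-1+(-1)·-1 = -6
  [M]: (2)·1+(1)·0+(-1)·0 = 2
⇒ T^-6 M^2

{"T": -6, "M": 2}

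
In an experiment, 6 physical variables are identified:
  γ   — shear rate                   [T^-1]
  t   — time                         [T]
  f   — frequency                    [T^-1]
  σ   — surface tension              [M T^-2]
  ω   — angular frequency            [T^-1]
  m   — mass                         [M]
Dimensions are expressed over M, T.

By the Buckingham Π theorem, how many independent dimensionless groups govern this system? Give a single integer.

4

Write exponents as rows M,T / cols γ,t,f,σ,ω,m:
  M: [ 0  0  0  1  0  1]
  T: [-1  1 -1 -2 -1  0]
RREF → pivots at {γ,σ} ⇒ r = 2
n=6, r=2 ⇒ 4 dimensionless groups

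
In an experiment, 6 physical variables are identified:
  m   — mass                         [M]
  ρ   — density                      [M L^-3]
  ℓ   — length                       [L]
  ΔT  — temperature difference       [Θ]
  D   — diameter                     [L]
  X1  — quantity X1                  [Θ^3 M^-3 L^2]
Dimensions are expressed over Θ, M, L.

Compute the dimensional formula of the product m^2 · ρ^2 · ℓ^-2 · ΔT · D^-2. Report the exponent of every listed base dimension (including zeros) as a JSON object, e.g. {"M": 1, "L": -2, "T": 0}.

Exponent matrix [Θ,M,L] × [m,ρ,ℓ,ΔT,D,X1]:
  Θ: [ 0  0  0  1  0  3]
  M: [ 1  1  0  0  0 -3]
  L: [ 0 -3  1  0  1  2]
  [Θ]: (2)·0+(2)·0+(-2)·0+(1)·1+(-2)·0 = 1
  [M]: (2)·1+(2)·1+(-2)·0+(1)·0+(-2)·0 = 4
  [L]: (2)·0+(2)·-3+(-2)·1+(1)·0+(-2)·1 = -10
⇒ Θ M^4 L^-10

{"Θ": 1, "M": 4, "L": -10}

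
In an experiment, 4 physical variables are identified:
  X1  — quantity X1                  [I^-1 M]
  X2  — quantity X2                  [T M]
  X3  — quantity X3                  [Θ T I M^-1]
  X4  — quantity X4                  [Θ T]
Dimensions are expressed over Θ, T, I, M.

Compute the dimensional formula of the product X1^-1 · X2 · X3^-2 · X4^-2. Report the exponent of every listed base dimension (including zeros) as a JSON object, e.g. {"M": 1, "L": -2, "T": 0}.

Dimensional matrix (Θ×T×I×M by X1×X2×X3×X4):
  Θ: [ 0  0  1  1]
  T: [ 0  1  1  1]
  I: [-1  0  1  0]
  M: [ 1  1 -1  0]
  [Θ]: (-1)·0+(1)·0+(-2)·1+(-2)·1 = -4
  [T]: (-1)·0+(1)·1+(-2)·1+(-2)·1 = -3
  [I]: (-1)·-1+(1)·0+(-2)·1+(-2)·0 = -1
  [M]: (-1)·1+(1)·1+(-2)·-1+(-2)·0 = 2
⇒ Θ^-4 T^-3 I^-1 M^2

{"Θ": -4, "T": -3, "I": -1, "M": 2}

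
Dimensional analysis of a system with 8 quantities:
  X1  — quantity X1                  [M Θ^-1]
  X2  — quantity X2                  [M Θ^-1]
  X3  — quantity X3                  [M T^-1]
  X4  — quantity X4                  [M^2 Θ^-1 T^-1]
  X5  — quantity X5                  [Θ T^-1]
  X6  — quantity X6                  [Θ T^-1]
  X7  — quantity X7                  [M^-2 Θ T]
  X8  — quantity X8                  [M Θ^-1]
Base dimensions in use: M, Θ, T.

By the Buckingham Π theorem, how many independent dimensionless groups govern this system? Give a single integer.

6

Exponent matrix [M,Θ,T] × [X1,X2,X3,X4,X5,X6,X7,X8]:
  M: [ 1  1  1  2  0  0 -2  1]
  Θ: [-1 -1  0 -1  1  1  1 -1]
  T: [ 0  0 -1 -1 -1 -1  1  0]
Echelon form has 2 nonzero rows (pivots: X1,X3)
n=8, r=2 ⇒ 6 dimensionless groups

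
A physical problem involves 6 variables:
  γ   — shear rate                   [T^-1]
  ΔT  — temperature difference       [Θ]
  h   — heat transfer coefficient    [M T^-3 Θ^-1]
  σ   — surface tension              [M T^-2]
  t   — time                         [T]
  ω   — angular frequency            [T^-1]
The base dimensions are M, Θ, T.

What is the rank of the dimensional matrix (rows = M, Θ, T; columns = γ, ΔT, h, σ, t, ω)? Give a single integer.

3

Dimensional matrix (M×Θ×T by γ×ΔT×h×σ×t×ω):
  M: [ 0  0  1  1  0  0]
  Θ: [ 0  1 -1  0  0  0]
  T: [-1  0 -3 -2  1 -1]
RREF → pivots at {γ,ΔT,h} ⇒ r = 3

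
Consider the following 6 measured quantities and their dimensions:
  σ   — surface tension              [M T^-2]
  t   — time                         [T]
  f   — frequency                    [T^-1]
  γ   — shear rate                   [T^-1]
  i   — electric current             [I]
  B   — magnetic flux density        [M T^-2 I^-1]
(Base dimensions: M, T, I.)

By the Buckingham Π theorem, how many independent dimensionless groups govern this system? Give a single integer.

Exponent matrix [M,T,I] × [σ,t,f,γ,i,B]:
  M: [ 1  0  0  0  0  1]
  T: [-2  1 -1 -1  0 -2]
  I: [ 0  0  0  0  1 -1]
Row reduction gives pivot columns σ,t,i; rank = 3
Π count = n − r = 6 − 3 = 3

3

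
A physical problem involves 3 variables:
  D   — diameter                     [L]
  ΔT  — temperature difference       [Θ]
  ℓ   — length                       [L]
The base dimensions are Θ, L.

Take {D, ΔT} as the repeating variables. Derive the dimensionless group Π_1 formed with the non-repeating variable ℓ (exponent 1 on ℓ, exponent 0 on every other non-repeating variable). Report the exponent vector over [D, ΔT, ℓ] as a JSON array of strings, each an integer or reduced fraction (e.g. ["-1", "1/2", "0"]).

Dimensional matrix (Θ×L by D×ΔT×ℓ):
  Θ: [ 0  1  0]
  L: [ 1  0  1]
Echelon form has 2 nonzero rows (pivots: D,ΔT)
Repeat: D,ΔT; free: ℓ
RREF:
  r0: [   1    0    1]
  r1: [   0    1    0]
Fix exponent of ℓ at 1; solve each RREF row for its pivot's exponent:
  r0: exp(D) + (1)·1 = 0 ⇒ exp(D) = -1
  r1: exp(ΔT) + (0)·1 = 0 ⇒ exp(ΔT) = 0
Π_1 = D^-1 · ℓ

["-1", "0", "1"]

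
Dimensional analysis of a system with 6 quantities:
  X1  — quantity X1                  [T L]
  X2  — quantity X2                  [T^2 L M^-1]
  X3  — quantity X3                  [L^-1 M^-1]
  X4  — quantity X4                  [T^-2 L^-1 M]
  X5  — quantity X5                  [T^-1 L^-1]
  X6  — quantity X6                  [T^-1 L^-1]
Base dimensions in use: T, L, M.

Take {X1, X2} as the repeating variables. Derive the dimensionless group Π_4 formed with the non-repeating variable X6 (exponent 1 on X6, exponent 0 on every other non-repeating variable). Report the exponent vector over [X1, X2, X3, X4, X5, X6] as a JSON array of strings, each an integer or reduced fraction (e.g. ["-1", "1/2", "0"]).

["1", "0", "0", "0", "0", "1"]

Write exponents as rows T,L,M / cols X1,X2,X3,X4,X5,X6:
  T: [ 1  2  0 -2 -1 -1]
  L: [ 1  1 -1 -1 -1 -1]
  M: [ 0 -1 -1  1  0  0]
Row reduction gives pivot columns X1,X2; rank = 2
Pivot set = {X1,X2}, free = {X3,X4,X5,X6}
RREF:
  r0: [   1    0   -2    0   -1   -1]
  r1: [   0    1    1   -1    0    0]
  r2: [   0    0    0    0    0    0]
Fix exponent of X6 at 1, X3 at 0, X4 at 0, X5 at 0; solve each RREF row for its pivot's exponent:
  r0: exp(X1) + (-1)·1 = 0 ⇒ exp(X1) = 1
  r1: exp(X2) + (0)·1 = 0 ⇒ exp(X2) = 0
Π_4 = X1 · X6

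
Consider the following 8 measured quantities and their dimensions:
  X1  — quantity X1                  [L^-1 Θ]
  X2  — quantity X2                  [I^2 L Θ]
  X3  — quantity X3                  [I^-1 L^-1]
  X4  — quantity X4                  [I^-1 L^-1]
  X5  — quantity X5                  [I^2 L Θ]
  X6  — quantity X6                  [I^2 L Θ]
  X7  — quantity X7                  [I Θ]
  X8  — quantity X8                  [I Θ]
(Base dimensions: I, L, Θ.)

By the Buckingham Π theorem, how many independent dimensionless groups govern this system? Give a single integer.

6

Dimensional matrix (I×L×Θ by X1×X2×X3×X4×X5×X6×X7×X8):
  I: [ 0  2 -1 -1  2  2  1  1]
  L: [-1  1 -1 -1  1  1  0  0]
  Θ: [ 1  1  0  0  1  1  1  1]
Row reduction gives pivot columns X1,X2; rank = 2
Π count = n − r = 8 − 2 = 6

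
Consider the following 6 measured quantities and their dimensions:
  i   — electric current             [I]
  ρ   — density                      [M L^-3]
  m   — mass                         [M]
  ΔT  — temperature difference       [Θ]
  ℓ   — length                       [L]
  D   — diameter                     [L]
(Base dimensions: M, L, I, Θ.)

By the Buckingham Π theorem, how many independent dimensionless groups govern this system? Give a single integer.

2

Write exponents as rows M,L,I,Θ / cols i,ρ,m,ΔT,ℓ,D:
  M: [ 0  1  1  0  0  0]
  L: [ 0 -3  0  0  1  1]
  I: [ 1  0  0  0  0  0]
  Θ: [ 0  0  0  1  0  0]
RREF → pivots at {i,ρ,m,ΔT} ⇒ r = 4
6 vars − rank 4 = 2 Π groups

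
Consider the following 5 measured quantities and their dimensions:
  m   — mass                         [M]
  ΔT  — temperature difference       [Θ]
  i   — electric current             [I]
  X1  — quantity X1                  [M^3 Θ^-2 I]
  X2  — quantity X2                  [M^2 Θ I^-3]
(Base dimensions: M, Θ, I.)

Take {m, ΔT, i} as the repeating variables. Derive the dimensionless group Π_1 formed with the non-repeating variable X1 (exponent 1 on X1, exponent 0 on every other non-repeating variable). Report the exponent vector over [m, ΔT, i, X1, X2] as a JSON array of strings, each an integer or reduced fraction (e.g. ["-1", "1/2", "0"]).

["-3", "2", "-1", "1", "0"]

Dimensional matrix (M×Θ×I by m×ΔT×i×X1×X2):
  M: [ 1  0  0  3  2]
  Θ: [ 0  1  0 -2  1]
  I: [ 0  0  1  1 -3]
Echelon form has 3 nonzero rows (pivots: m,ΔT,i)
Repeat: m,ΔT,i; free: X1,X2
RREF:
  r0: [   1    0    0    3    2]
  r1: [   0    1    0   -2    1]
  r2: [   0    0    1    1   -3]
Fix exponent of X1 at 1, X2 at 0; solve each RREF row for its pivot's exponent:
  r0: exp(m) + (3)·1 = 0 ⇒ exp(m) = -3
  r1: exp(ΔT) + (-2)·1 = 0 ⇒ exp(ΔT) = 2
  r2: exp(i) + (1)·1 = 0 ⇒ exp(i) = -1
Π_1 = m^-3 · ΔT^2 · i^-1 · X1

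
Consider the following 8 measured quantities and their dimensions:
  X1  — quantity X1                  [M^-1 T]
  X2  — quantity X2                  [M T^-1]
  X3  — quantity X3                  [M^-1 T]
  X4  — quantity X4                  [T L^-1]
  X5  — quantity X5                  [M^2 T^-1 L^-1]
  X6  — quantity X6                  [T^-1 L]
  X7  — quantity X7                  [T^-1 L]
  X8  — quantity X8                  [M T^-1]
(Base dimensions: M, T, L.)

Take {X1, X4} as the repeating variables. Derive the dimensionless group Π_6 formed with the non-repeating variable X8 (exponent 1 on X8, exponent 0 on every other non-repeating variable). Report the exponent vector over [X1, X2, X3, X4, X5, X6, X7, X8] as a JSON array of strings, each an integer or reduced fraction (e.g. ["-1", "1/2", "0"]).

["1", "0", "0", "0", "0", "0", "0", "1"]

Dimensional matrix (M×T×L by X1×X2×X3×X4×X5×X6×X7×X8):
  M: [-1  1 -1  0  2  0  0  1]
  T: [ 1 -1  1  1 -1 -1 -1 -1]
  L: [ 0  0  0 -1 -1  1  1  0]
Row reduction gives pivot columns X1,X4; rank = 2
Repeat: X1,X4; free: X2,X3,X5,X6,X7,X8
RREF:
  r0: [   1   -1    1    0   -2    0    0   -1]
  r1: [   0    0    0    1    1   -1   -1    0]
  r2: [   0    0    0    0    0    0    0    0]
Fix exponent of X8 at 1, X2 at 0, X3 at 0, X5 at 0, X6 at 0, X7 at 0; solve each RREF row for its pivot's exponent:
  r0: exp(X1) + (-1)·1 = 0 ⇒ exp(X1) = 1
  r1: exp(X4) + (0)·1 = 0 ⇒ exp(X4) = 0
Π_6 = X1 · X8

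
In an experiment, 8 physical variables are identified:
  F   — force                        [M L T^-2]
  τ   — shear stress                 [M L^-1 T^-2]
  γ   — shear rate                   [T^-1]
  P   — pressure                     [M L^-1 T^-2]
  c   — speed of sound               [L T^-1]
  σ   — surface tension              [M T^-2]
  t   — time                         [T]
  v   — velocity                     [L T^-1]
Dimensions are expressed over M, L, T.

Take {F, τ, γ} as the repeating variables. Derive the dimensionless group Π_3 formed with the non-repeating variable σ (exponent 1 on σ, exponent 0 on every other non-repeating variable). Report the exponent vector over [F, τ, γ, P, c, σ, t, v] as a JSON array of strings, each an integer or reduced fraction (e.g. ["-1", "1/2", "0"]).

Dimensional matrix (M×L×T by F×τ×γ×P×c×σ×t×v):
  M: [ 1  1  0  1  0  1  0  0]
  L: [ 1 -1  0 -1  1  0  0  1]
  T: [-2 -2 -1 -2 -1 -2  1 -1]
Echelon form has 3 nonzero rows (pivots: F,τ,γ)
Pivot set = {F,τ,γ}, free = {P,c,σ,t,v}
RREF:
  r0: [   1    0    0    0  1/2  1/2    0  1/2]
  r1: [   0    1    0    1 -1/2  1/2    0 -1/2]
  r2: [   0    0    1    0    1    0   -1    1]
Fix exponent of σ at 1, P at 0, c at 0, t at 0, v at 0; solve each RREF row for its pivot's exponent:
  r0: exp(F) + (1/2)·1 = 0 ⇒ exp(F) = -1/2
  r1: exp(τ) + (1/2)·1 = 0 ⇒ exp(τ) = -1/2
  r2: exp(γ) + (0)·1 = 0 ⇒ exp(γ) = 0
Π_3 = F^(-1/2) · τ^(-1/2) · σ

["-1/2", "-1/2", "0", "0", "0", "1", "0", "0"]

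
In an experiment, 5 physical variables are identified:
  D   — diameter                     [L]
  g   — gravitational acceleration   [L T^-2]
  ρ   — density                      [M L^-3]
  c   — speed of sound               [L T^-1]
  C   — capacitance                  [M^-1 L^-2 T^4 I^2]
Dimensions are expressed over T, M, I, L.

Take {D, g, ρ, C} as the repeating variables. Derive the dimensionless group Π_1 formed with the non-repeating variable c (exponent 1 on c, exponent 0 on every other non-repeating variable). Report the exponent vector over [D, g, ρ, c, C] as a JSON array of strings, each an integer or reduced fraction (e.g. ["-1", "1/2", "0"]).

["-1/2", "-1/2", "0", "1", "0"]

Dimensional matrix (T×M×I×L by D×g×ρ×c×C):
  T: [ 0 -2  0 -1  4]
  M: [ 0  0  1  0 -1]
  I: [ 0  0  0  0  2]
  L: [ 1  1 -3  1 -2]
RREF → pivots at {D,g,ρ,C} ⇒ r = 4
Repeat: D,g,ρ,C; free: c
RREF:
  r0: [   1    0    0  1/2    0]
  r1: [   0    1    0  1/2    0]
  r2: [   0    0    1    0    0]
  r3: [   0    0    0    0    1]
Fix exponent of c at 1; solve each RREF row for its pivot's exponent:
  r0: exp(D) + (1/2)·1 = 0 ⇒ exp(D) = -1/2
  r1: exp(g) + (1/2)·1 = 0 ⇒ exp(g) = -1/2
  r2: exp(ρ) + (0)·1 = 0 ⇒ exp(ρ) = 0
  r3: exp(C) + (0)·1 = 0 ⇒ exp(C) = 0
Π_1 = D^(-1/2) · g^(-1/2) · c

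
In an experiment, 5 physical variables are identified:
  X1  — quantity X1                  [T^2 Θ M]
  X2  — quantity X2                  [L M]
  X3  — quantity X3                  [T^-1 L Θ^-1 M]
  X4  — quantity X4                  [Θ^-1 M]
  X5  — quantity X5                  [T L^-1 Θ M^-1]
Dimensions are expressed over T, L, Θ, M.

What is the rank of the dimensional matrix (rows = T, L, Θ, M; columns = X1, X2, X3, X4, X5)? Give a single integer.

3

Dimensional matrix (T×L×Θ×M by X1×X2×X3×X4×X5):
  T: [ 2  0 -1  0  1]
  L: [ 0  1  1  0 -1]
  Θ: [ 1  0 -1 -1  1]
  M: [ 1  1  1  1 -1]
RREF → pivots at {X1,X2,X3} ⇒ r = 3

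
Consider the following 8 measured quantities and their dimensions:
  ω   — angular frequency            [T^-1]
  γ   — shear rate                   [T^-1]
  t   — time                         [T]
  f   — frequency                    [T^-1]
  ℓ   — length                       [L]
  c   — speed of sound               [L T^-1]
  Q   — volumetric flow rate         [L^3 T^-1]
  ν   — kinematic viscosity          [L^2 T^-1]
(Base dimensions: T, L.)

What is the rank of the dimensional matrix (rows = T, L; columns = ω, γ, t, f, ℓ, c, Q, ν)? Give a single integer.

Dimensional matrix (T×L by ω×γ×t×f×ℓ×c×Q×ν):
  T: [-1 -1  1 -1  0 -1 -1 -1]
  L: [ 0  0  0  0  1  1  3  2]
Echelon form has 2 nonzero rows (pivots: ω,ℓ)

2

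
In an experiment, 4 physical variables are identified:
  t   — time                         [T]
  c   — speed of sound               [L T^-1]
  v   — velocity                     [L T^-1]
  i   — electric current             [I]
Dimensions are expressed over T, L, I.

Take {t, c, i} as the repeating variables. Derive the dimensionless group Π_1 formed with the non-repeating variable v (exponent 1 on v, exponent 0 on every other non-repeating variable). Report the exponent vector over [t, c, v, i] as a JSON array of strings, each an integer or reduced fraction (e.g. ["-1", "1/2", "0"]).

["0", "-1", "1", "0"]

Dimensional matrix (T×L×I by t×c×v×i):
  T: [ 1 -1 -1  0]
  L: [ 0  1  1  0]
  I: [ 0  0  0  1]
Row reduction gives pivot columns t,c,i; rank = 3
Pivot set = {t,c,i}, free = {v}
RREF:
  r0: [   1    0    0    0]
  r1: [   0    1    1    0]
  r2: [   0    0    0    1]
Fix exponent of v at 1; solve each RREF row for its pivot's exponent:
  r0: exp(t) + (0)·1 = 0 ⇒ exp(t) = 0
  r1: exp(c) + (1)·1 = 0 ⇒ exp(c) = -1
  r2: exp(i) + (0)·1 = 0 ⇒ exp(i) = 0
Π_1 = c^-1 · v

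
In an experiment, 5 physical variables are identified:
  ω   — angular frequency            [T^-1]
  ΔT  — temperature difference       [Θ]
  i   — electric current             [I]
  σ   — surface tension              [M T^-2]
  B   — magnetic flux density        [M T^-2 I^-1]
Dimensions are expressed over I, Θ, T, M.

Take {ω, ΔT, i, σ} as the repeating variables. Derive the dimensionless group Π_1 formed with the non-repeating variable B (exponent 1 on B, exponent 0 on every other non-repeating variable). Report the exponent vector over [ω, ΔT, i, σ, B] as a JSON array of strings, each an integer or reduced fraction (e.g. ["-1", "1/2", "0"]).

["0", "0", "1", "-1", "1"]

Exponent matrix [I,Θ,T,M] × [ω,ΔT,i,σ,B]:
  I: [ 0  0  1  0 -1]
  Θ: [ 0  1  0  0  0]
  T: [-1  0  0 -2 -2]
  M: [ 0  0  0  1  1]
RREF → pivots at {ω,ΔT,i,σ} ⇒ r = 4
Repeat: ω,ΔT,i,σ; free: B
RREF:
  r0: [   1    0    0    0    0]
  r1: [   0    1    0    0    0]
  r2: [   0    0    1    0   -1]
  r3: [   0    0    0    1    1]
Fix exponent of B at 1; solve each RREF row for its pivot's exponent:
  r0: exp(ω) + (0)·1 = 0 ⇒ exp(ω) = 0
  r1: exp(ΔT) + (0)·1 = 0 ⇒ exp(ΔT) = 0
  r2: exp(i) + (-1)·1 = 0 ⇒ exp(i) = 1
  r3: exp(σ) + (1)·1 = 0 ⇒ exp(σ) = -1
Π_1 = i · σ^-1 · B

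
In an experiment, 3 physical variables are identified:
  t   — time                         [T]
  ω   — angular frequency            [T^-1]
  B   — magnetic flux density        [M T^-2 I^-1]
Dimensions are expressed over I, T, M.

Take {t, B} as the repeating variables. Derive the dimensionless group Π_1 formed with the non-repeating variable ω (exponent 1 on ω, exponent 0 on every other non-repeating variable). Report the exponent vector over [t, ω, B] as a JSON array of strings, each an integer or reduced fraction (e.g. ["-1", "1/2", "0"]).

["1", "1", "0"]

Write exponents as rows I,T,M / cols t,ω,B:
  I: [ 0  0 -1]
  T: [ 1 -1 -2]
  M: [ 0  0  1]
RREF → pivots at {t,B} ⇒ r = 2
Pivot set = {t,B}, free = {ω}
RREF:
  r0: [   1   -1    0]
  r1: [   0    0    1]
  r2: [   0    0    0]
Fix exponent of ω at 1; solve each RREF row for its pivot's exponent:
  r0: exp(t) + (-1)·1 = 0 ⇒ exp(t) = 1
  r1: exp(B) + (0)·1 = 0 ⇒ exp(B) = 0
Π_1 = t · ω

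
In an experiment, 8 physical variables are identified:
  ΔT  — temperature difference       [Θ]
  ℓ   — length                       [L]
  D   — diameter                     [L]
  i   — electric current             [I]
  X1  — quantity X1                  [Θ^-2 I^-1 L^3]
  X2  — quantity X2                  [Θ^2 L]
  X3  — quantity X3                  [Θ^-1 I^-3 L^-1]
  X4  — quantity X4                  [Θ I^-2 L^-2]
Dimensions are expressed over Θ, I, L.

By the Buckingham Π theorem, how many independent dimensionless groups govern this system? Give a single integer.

Exponent matrix [Θ,I,L] × [ΔT,ℓ,D,i,X1,X2,X3,X4]:
  Θ: [ 1  0  0  0 -2  2 -1  1]
  I: [ 0  0  0  1 -1  0 -3 -2]
  L: [ 0  1  1  0  3  1 -1 -2]
Echelon form has 3 nonzero rows (pivots: ΔT,ℓ,i)
n=8, r=3 ⇒ 5 dimensionless groups

5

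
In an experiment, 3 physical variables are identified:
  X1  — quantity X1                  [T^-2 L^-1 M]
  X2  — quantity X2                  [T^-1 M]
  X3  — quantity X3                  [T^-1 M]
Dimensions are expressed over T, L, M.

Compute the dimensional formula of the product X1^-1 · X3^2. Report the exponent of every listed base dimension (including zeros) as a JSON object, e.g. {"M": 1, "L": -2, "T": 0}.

Exponent matrix [T,L,M] × [X1,X2,X3]:
  T: [-2 -1 -1]
  L: [-1  0  0]
  M: [ 1  1  1]
  [T]: (-1)·-2+(2)·-1 = 0
  [L]: (-1)·-1+(2)·0 = 1
  [M]: (-1)·1+(2)·1 = 1
⇒ L M

{"T": 0, "L": 1, "M": 1}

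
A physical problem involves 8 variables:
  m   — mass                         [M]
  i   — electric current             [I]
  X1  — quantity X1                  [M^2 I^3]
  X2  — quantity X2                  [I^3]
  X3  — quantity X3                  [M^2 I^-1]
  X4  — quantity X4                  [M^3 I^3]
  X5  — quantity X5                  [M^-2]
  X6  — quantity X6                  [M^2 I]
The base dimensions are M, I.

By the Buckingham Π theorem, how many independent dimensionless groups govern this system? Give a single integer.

6

Dimensional matrix (M×I by m×i×X1×X2×X3×X4×X5×X6):
  M: [ 1  0  2  0  2  3 -2  2]
  I: [ 0  1  3  3 -1  3  0  1]
RREF → pivots at {m,i} ⇒ r = 2
n=8, r=2 ⇒ 6 dimensionless groups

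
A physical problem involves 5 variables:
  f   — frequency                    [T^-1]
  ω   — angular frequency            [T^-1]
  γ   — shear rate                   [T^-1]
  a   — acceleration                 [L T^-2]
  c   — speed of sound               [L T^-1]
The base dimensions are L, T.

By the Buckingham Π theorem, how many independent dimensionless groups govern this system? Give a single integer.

Exponent matrix [L,T] × [f,ω,γ,a,c]:
  L: [ 0  0  0  1  1]
  T: [-1 -1 -1 -2 -1]
Echelon form has 2 nonzero rows (pivots: f,a)
Π count = n − r = 5 − 2 = 3

3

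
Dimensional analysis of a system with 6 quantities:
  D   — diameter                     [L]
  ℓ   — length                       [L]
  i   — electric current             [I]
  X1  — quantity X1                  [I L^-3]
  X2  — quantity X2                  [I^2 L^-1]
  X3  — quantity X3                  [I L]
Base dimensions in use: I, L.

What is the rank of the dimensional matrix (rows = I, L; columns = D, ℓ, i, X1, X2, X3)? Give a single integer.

Dimensional matrix (I×L by D×ℓ×i×X1×X2×X3):
  I: [ 0  0  1  1  2  1]
  L: [ 1  1  0 -3 -1  1]
Echelon form has 2 nonzero rows (pivots: D,i)

2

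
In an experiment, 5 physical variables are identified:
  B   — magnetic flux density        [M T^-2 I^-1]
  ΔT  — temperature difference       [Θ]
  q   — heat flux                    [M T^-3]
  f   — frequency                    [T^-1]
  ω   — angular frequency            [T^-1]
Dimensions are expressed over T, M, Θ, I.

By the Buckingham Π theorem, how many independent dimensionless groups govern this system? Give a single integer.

Dimensional matrix (T×M×Θ×I by B×ΔT×q×f×ω):
  T: [-2  0 -3 -1 -1]
  M: [ 1  0  1  0  0]
  Θ: [ 0  1  0  0  0]
  I: [-1  0  0  0  0]
Row reduction gives pivot columns B,ΔT,q,f; rank = 4
5 vars − rank 4 = 1 Π group

1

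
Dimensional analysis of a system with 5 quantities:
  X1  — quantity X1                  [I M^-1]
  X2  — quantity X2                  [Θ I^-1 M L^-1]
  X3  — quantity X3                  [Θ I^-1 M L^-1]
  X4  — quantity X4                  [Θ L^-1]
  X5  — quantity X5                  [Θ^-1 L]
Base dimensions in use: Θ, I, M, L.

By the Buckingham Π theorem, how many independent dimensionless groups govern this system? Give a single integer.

Write exponents as rows Θ,I,M,L / cols X1,X2,X3,X4,X5:
  Θ: [ 0  1  1  1 -1]
  I: [ 1 -1 -1  0  0]
  M: [-1  1  1  0  0]
  L: [ 0 -1 -1 -1  1]
RREF → pivots at {X1,X2} ⇒ r = 2
n=5, r=2 ⇒ 3 dimensionless groups

3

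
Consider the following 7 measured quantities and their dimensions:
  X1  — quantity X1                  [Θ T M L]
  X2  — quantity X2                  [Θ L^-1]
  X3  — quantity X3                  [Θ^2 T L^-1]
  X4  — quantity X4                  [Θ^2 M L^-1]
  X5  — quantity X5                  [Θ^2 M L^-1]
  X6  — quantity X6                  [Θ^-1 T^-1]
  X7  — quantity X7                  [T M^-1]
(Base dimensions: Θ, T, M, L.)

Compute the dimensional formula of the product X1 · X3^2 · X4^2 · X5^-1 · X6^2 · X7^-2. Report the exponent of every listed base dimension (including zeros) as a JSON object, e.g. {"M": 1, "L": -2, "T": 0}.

{"Θ": 5, "T": -1, "M": 4, "L": -2}

Exponent matrix [Θ,T,M,L] × [X1,X2,X3,X4,X5,X6,X7]:
  Θ: [ 1  1  2  2  2 -1  0]
  T: [ 1  0  1  0  0 -1  1]
  M: [ 1  0  0  1  1  0 -1]
  L: [ 1 -1 -1 -1 -1  0  0]
  [Θ]: (1)·1+(2)·2+(2)·2+(-1)·2+(2)·-1+(-2)·0 = 5
  [T]: (1)·1+(2)·1+(2)·0+(-1)·0+(2)·-1+(-2)·1 = -1
  [M]: (1)·1+(2)·0+(2)·1+(-1)·1+(2)·0+(-2)·-1 = 4
  [L]: (1)·1+(2)·-1+(2)·-1+(-1)·-1+(2)·0+(-2)·0 = -2
⇒ Θ^5 T^-1 M^4 L^-2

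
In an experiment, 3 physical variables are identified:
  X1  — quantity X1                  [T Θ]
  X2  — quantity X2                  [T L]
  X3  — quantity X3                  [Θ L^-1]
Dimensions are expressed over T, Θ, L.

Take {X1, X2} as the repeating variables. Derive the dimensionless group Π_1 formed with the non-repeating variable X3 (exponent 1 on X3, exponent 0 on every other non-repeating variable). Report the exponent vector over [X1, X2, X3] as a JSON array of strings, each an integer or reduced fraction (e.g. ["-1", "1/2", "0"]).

Write exponents as rows T,Θ,L / cols X1,X2,X3:
  T: [ 1  1  0]
  Θ: [ 1  0  1]
  L: [ 0  1 -1]
Row reduction gives pivot columns X1,X2; rank = 2
Repeat: X1,X2; free: X3
RREF:
  r0: [   1    0    1]
  r1: [   0    1   -1]
  r2: [   0    0    0]
Fix exponent of X3 at 1; solve each RREF row for its pivot's exponent:
  r0: exp(X1) + (1)·1 = 0 ⇒ exp(X1) = -1
  r1: exp(X2) + (-1)·1 = 0 ⇒ exp(X2) = 1
Π_1 = X1^-1 · X2 · X3

["-1", "1", "1"]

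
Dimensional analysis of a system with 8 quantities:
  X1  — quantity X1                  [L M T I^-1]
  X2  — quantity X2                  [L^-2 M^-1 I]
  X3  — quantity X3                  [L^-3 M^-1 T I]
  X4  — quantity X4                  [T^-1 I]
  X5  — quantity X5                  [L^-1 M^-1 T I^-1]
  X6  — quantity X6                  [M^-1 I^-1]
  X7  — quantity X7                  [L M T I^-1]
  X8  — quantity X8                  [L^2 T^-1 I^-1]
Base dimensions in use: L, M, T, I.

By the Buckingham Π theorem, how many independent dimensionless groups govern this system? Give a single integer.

5

Dimensional matrix (L×M×T×I by X1×X2×X3×X4×X5×X6×X7×X8):
  L: [ 1 -2 -3  0 -1  0  1  2]
  M: [ 1 -1 -1  0 -1 -1  1  0]
  T: [ 1  0  1 -1  1  0  1 -1]
  I: [-1  1  1  1 -1 -1 -1 -1]
Echelon form has 3 nonzero rows (pivots: X1,X2,X4)
n=8, r=3 ⇒ 5 dimensionless groups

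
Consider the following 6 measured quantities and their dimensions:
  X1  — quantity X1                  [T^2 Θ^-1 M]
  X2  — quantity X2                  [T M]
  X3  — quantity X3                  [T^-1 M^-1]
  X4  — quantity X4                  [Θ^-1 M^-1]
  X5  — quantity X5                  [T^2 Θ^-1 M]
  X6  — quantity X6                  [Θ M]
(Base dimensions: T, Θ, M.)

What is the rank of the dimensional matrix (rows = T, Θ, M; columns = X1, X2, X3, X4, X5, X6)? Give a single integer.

2

Write exponents as rows T,Θ,M / cols X1,X2,X3,X4,X5,X6:
  T: [ 2  1 -1  0  2  0]
  Θ: [-1  0  0 -1 -1  1]
  M: [ 1  1 -1 -1  1  1]
RREF → pivots at {X1,X2} ⇒ r = 2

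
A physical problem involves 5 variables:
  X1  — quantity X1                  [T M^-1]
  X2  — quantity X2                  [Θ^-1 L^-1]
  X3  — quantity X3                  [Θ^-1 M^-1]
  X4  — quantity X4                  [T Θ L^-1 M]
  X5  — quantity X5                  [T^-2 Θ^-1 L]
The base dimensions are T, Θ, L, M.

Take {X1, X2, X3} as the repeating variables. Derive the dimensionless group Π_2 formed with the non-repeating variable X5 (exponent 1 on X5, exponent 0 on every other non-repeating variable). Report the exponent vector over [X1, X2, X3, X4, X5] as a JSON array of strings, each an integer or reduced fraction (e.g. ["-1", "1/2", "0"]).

Write exponents as rows T,Θ,L,M / cols X1,X2,X3,X4,X5:
  T: [ 1  0  0  1 -2]
  Θ: [ 0 -1 -1  1 -1]
  L: [ 0 -1  0 -1  1]
  M: [-1  0 -1  1  0]
Echelon form has 3 nonzero rows (pivots: X1,X2,X3)
Repeat: X1,X2,X3; free: X4,X5
RREF:
  r0: [   1    0    0    1   -2]
  r1: [   0    1    0    1   -1]
  r2: [   0    0    1   -2    2]
  r3: [   0    0    0    0    0]
Fix exponent of X5 at 1, X4 at 0; solve each RREF row for its pivot's exponent:
  r0: exp(X1) + (-2)·1 = 0 ⇒ exp(X1) = 2
  r1: exp(X2) + (-1)·1 = 0 ⇒ exp(X2) = 1
  r2: exp(X3) + (2)·1 = 0 ⇒ exp(X3) = -2
Π_2 = X1^2 · X2 · X3^-2 · X5

["2", "1", "-2", "0", "1"]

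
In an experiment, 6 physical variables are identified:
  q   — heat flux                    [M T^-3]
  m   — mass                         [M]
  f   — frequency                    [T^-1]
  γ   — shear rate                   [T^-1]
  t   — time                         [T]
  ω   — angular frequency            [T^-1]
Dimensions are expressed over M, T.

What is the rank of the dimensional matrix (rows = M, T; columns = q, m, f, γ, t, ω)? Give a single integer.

2

Write exponents as rows M,T / cols q,m,f,γ,t,ω:
  M: [ 1  1  0  0  0  0]
  T: [-3  0 -1 -1  1 -1]
Row reduction gives pivot columns q,m; rank = 2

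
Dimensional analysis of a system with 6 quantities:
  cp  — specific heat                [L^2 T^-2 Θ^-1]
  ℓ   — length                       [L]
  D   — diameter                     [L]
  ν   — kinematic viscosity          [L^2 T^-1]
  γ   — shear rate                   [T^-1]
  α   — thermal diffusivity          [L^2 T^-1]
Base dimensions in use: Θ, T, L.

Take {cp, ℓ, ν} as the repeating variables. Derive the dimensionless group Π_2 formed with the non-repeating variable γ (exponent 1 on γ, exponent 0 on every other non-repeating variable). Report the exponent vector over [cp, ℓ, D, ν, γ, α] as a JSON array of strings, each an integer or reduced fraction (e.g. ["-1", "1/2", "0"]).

Write exponents as rows Θ,T,L / cols cp,ℓ,D,ν,γ,α:
  Θ: [-1  0  0  0  0  0]
  T: [-2  0  0 -1 -1 -1]
  L: [ 2  1  1  2  0  2]
RREF → pivots at {cp,ℓ,ν} ⇒ r = 3
Repeat: cp,ℓ,ν; free: D,γ,α
RREF:
  r0: [   1    0    0    0    0    0]
  r1: [   0    1    1    0   -2    0]
  r2: [   0    0    0    1    1    1]
Fix exponent of γ at 1, D at 0, α at 0; solve each RREF row for its pivot's exponent:
  r0: exp(cp) + (0)·1 = 0 ⇒ exp(cp) = 0
  r1: exp(ℓ) + (-2)·1 = 0 ⇒ exp(ℓ) = 2
  r2: exp(ν) + (1)·1 = 0 ⇒ exp(ν) = -1
Π_2 = ℓ^2 · ν^-1 · γ

["0", "2", "0", "-1", "1", "0"]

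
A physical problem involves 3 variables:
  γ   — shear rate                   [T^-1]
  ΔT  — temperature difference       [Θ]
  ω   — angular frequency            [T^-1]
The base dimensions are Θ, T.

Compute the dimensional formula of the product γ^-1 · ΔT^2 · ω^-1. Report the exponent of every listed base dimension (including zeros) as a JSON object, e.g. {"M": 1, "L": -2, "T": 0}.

{"Θ": 2, "T": 2}

Write exponents as rows Θ,T / cols γ,ΔT,ω:
  Θ: [ 0  1  0]
  T: [-1  0 -1]
  [Θ]: (-1)·0+(2)·1+(-1)·0 = 2
  [T]: (-1)·-1+(2)·0+(-1)·-1 = 2
⇒ Θ^2 T^2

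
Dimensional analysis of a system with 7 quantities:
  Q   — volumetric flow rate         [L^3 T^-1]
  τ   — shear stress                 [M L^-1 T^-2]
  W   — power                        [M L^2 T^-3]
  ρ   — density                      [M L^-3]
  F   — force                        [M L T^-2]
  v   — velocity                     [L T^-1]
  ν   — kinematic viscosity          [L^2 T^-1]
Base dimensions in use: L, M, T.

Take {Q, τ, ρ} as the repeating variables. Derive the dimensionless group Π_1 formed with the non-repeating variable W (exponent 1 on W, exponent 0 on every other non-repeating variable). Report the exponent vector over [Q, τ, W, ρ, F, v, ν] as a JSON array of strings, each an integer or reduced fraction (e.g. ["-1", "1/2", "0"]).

["-1", "-1", "1", "0", "0", "0", "0"]

Write exponents as rows L,M,T / cols Q,τ,W,ρ,F,v,ν:
  L: [ 3 -1  2 -3  1  1  2]
  M: [ 0  1  1  1  1  0  0]
  T: [-1 -2 -3  0 -2 -1 -1]
Row reduction gives pivot columns Q,τ,ρ; rank = 3
Repeat: Q,τ,ρ; free: W,F,v,ν
RREF:
  r0: [   1    0    1    0    1    0  1/2]
  r1: [   0    1    1    0  1/2  1/2  1/4]
  r2: [   0    0    0    1  1/2 -1/2 -1/4]
Fix exponent of W at 1, F at 0, v at 0, ν at 0; solve each RREF row for its pivot's exponent:
  r0: exp(Q) + (1)·1 = 0 ⇒ exp(Q) = -1
  r1: exp(τ) + (1)·1 = 0 ⇒ exp(τ) = -1
  r2: exp(ρ) + (0)·1 = 0 ⇒ exp(ρ) = 0
Π_1 = Q^-1 · τ^-1 · W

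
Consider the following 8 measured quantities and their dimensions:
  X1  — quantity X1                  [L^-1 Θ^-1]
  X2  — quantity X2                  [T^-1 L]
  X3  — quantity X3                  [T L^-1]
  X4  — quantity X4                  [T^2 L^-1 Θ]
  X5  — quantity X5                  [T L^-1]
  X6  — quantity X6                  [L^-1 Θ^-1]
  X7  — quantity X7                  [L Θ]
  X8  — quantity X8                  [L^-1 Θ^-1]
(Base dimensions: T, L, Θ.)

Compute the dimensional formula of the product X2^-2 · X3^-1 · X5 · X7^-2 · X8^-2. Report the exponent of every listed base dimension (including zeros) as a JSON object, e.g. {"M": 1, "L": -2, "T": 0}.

{"T": 2, "L": -2, "Θ": 0}

Write exponents as rows T,L,Θ / cols X1,X2,X3,X4,X5,X6,X7,X8:
  T: [ 0 -1  1  2  1  0  0  0]
  L: [-1  1 -1 -1 -1 -1  1 -1]
  Θ: [-1  0  0  1  0 -1  1 -1]
  [T]: (-2)·-1+(-1)·1+(1)·1+(-2)·0+(-2)·0 = 2
  [L]: (-2)·1+(-1)·-1+(1)·-1+(-2)·1+(-2)·-1 = -2
  [Θ]: (-2)·0+(-1)·0+(1)·0+(-2)·1+(-2)·-1 = 0
⇒ T^2 L^-2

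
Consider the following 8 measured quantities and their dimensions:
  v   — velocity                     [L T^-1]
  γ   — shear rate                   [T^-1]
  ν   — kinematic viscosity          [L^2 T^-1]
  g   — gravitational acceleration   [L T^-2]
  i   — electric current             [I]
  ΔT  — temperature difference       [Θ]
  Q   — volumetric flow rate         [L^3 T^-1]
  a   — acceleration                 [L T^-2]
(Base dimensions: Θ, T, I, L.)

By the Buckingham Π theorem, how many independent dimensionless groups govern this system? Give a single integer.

Write exponents as rows Θ,T,I,L / cols v,γ,ν,g,i,ΔT,Q,a:
  Θ: [ 0  0  0  0  0  1  0  0]
  T: [-1 -1 -1 -2  0  0 -1 -2]
  I: [ 0  0  0  0  1  0  0  0]
  L: [ 1  0  2  1  0  0  3  1]
Echelon form has 4 nonzero rows (pivots: v,γ,i,ΔT)
Π count = n − r = 8 − 4 = 4

4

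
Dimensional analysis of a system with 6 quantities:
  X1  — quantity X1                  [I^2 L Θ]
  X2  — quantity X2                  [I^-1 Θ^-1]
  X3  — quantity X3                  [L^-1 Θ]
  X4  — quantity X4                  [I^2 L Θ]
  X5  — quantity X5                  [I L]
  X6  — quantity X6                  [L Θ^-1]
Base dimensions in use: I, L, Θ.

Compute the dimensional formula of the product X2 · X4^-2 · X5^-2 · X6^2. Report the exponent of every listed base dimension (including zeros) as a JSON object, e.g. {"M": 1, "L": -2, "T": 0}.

{"I": -7, "L": -2, "Θ": -5}

Write exponents as rows I,L,Θ / cols X1,X2,X3,X4,X5,X6:
  I: [ 2 -1  0  2  1  0]
  L: [ 1  0 -1  1  1  1]
  Θ: [ 1 -1  1  1  0 -1]
  [I]: (1)·-1+(-2)·2+(-2)·1+(2)·0 = -7
  [L]: (1)·0+(-2)·1+(-2)·1+(2)·1 = -2
  [Θ]: (1)·-1+(-2)·1+(-2)·0+(2)·-1 = -5
⇒ I^-7 L^-2 Θ^-5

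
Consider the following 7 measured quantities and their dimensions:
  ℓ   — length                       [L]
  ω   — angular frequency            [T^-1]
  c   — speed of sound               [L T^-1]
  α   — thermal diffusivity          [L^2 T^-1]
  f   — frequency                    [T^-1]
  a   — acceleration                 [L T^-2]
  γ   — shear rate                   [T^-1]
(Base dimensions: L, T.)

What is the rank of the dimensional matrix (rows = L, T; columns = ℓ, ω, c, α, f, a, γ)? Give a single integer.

Dimensional matrix (L×T by ℓ×ω×c×α×f×a×γ):
  L: [ 1  0  1  2  0  1  0]
  T: [ 0 -1 -1 -1 -1 -2 -1]
Row reduction gives pivot columns ℓ,ω; rank = 2

2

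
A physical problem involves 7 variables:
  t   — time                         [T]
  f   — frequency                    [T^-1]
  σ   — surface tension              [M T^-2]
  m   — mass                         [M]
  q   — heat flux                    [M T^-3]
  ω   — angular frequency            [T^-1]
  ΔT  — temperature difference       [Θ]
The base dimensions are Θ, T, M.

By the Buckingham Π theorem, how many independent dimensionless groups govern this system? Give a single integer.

4

Exponent matrix [Θ,T,M] × [t,f,σ,m,q,ω,ΔT]:
  Θ: [ 0  0  0  0  0  0  1]
  T: [ 1 -1 -2  0 -3 -1  0]
  M: [ 0  0  1  1  1  0  0]
Echelon form has 3 nonzero rows (pivots: t,σ,ΔT)
Π count = n − r = 7 − 3 = 4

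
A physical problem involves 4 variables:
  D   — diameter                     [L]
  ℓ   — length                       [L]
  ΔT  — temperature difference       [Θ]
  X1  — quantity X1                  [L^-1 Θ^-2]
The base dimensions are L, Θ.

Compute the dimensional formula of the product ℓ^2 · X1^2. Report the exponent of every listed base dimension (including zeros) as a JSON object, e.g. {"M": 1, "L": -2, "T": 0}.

Dimensional matrix (L×Θ by D×ℓ×ΔT×X1):
  L: [ 1  1  0 -1]
  Θ: [ 0  0  1 -2]
  [L]: (2)·1+(2)·-1 = 0
  [Θ]: (2)·0+(2)·-2 = -4
⇒ Θ^-4

{"L": 0, "Θ": -4}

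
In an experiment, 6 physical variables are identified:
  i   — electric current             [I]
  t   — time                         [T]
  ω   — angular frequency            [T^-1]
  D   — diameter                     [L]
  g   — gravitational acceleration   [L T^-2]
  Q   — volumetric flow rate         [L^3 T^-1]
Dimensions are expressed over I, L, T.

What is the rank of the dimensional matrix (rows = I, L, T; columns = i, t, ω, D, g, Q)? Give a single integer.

3

Exponent matrix [I,L,T] × [i,t,ω,D,g,Q]:
  I: [ 1  0  0  0  0  0]
  L: [ 0  0  0  1  1  3]
  T: [ 0  1 -1  0 -2 -1]
Row reduction gives pivot columns i,t,D; rank = 3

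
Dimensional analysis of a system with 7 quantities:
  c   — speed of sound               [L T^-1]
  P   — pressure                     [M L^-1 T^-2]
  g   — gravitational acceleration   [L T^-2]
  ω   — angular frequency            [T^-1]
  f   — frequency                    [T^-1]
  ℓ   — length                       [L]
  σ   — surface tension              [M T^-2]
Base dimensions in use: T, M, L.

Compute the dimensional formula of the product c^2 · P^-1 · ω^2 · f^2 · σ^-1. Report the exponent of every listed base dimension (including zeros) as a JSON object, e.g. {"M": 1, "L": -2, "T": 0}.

{"T": -2, "M": -2, "L": 3}

Write exponents as rows T,M,L / cols c,P,g,ω,f,ℓ,σ:
  T: [-1 -2 -2 -1 -1  0 -2]
  M: [ 0  1  0  0  0  0  1]
  L: [ 1 -1  1  0  0  1  0]
  [T]: (2)·-1+(-1)·-2+(2)·-1+(2)·-1+(-1)·-2 = -2
  [M]: (2)·0+(-1)·1+(2)·0+(2)·0+(-1)·1 = -2
  [L]: (2)·1+(-1)·-1+(2)·0+(2)·0+(-1)·0 = 3
⇒ T^-2 M^-2 L^3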